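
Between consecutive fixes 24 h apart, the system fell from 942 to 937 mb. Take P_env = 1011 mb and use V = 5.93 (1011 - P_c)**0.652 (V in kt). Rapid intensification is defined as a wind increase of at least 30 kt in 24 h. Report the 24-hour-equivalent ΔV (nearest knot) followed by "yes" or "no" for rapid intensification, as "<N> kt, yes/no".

4 kt, no

V₁: ΔP = 69, V ≈ 5.93 × 69^0.652 ≈ 93.75 kt.
V₂: ΔP = 74, V ≈ 5.93 × 74^0.652 ≈ 98.13 kt.
ΔV over 24 h = 4.38 kt → 24 h equivalent = 4.38 × 24/24 ≈ 4.38 kt.
4 kt < 30 kt ⇒ not rapid intensification.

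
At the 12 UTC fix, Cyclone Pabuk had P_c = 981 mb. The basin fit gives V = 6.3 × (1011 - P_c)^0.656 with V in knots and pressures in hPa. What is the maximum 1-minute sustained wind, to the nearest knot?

59 kt

ΔP = 1011 − 981 = 30 mb.
30^0.656 ≈ 9.311.
V ≈ 6.3 × 9.311 ≈ 58.7 kt.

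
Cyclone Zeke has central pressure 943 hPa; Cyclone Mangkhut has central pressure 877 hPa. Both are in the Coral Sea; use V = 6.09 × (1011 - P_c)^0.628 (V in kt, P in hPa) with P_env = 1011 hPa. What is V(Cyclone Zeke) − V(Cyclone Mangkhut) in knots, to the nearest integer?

Cyclone Zeke: ΔP = 68; V ≈ 6.09 × 68^0.628 ≈ 86.19 kt.
Cyclone Mangkhut: ΔP = 134; V ≈ 6.09 × 134^0.628 ≈ 131.96 kt.
Difference ≈ 86.19 − 131.96 = -45.77 → -46 kt.

-46 kt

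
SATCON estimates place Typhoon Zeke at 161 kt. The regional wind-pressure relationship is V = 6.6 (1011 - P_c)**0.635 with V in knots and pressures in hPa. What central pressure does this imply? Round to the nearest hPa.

858 hPa

ΔP = (V / 6.6)^(1/0.635) = (161/6.6)^1.575.
161/6.6 = 24.394; 24.394^1.575 ≈ 153.00 hPa.
P_c = 1011 − 153.00 = 858.00 ≈ 858 hPa.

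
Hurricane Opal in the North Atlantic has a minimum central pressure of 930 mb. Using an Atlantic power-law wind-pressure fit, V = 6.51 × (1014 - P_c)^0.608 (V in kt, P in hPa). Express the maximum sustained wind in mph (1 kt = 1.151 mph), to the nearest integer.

111 mph

ΔP = 1014 − 930 = 84 mb.
V ≈ 6.51 × 84^0.608 = 6.51 × 14.790 ≈ 96.281 kt.
96.281 × 1.151 ≈ 110.82 mph → 111 mph.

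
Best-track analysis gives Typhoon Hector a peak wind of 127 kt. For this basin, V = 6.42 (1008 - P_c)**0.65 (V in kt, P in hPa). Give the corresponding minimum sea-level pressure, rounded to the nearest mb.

909 mb

ΔP = (V / 6.42)^(1/0.65) = (127/6.42)^1.538.
127/6.42 = 19.782; 19.782^1.538 ≈ 98.69 mb.
P_c = 1008 − 98.69 = 909.31 ≈ 909 mb.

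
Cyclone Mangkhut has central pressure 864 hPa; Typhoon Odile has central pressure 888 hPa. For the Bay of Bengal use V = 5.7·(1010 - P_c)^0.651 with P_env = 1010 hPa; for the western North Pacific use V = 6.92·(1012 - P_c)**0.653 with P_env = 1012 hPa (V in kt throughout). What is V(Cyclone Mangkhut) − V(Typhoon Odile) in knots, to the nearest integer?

-15 kt

Cyclone Mangkhut: ΔP = 146; V ≈ 5.7 × 146^0.651 ≈ 146.17 kt.
Typhoon Odile: ΔP = 124; V ≈ 6.92 × 124^0.653 ≈ 161.11 kt.
Difference ≈ 146.17 − 161.11 = -14.94 → -15 kt.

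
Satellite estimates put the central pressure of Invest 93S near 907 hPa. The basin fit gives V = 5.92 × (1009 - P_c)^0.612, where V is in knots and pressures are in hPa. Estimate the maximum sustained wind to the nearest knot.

ΔP = 1009 − 907 = 102 hPa.
102^0.612 ≈ 16.954.
V ≈ 5.92 × 16.954 ≈ 100.4 kt.

100 kt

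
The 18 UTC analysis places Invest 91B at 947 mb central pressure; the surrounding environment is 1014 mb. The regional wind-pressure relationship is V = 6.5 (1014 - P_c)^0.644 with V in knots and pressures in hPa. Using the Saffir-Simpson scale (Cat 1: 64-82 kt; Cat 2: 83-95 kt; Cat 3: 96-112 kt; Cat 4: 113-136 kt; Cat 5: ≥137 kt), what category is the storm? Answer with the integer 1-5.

ΔP = 1014 − 947 = 67 mb.
V ≈ 6.5 × 67^0.644 = 6.5 × 15.00 ≈ 97 kt.
97 kt falls in the Category 3 band.

3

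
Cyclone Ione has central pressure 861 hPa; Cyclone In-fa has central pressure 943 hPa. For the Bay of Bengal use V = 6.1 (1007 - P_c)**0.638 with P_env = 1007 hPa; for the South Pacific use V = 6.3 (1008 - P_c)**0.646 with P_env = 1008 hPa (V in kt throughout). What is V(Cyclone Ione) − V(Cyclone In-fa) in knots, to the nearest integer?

53 kt

Cyclone Ione: ΔP = 146; V ≈ 6.1 × 146^0.638 ≈ 146.62 kt.
Cyclone In-fa: ΔP = 65; V ≈ 6.3 × 65^0.646 ≈ 93.43 kt.
Difference ≈ 146.62 − 93.43 = 53.19 → 53 kt.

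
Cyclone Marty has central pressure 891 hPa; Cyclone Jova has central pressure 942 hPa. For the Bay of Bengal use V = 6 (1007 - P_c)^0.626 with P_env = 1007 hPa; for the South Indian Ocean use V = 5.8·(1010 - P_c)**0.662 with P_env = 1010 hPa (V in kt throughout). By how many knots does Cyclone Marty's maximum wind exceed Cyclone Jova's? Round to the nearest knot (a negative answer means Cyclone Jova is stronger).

Cyclone Marty: ΔP = 116; V ≈ 6 × 116^0.626 ≈ 117.63 kt.
Cyclone Jova: ΔP = 68; V ≈ 5.8 × 68^0.662 ≈ 94.74 kt.
Difference ≈ 117.63 − 94.74 = 22.89 → 23 kt.

23 kt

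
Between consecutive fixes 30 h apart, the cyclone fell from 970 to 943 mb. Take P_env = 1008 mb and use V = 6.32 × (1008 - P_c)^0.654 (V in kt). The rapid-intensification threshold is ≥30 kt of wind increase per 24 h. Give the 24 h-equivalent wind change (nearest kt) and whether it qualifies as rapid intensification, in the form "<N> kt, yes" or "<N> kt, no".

23 kt, no

V₁: ΔP = 38, V ≈ 6.32 × 38^0.654 ≈ 68.22 kt.
V₂: ΔP = 65, V ≈ 6.32 × 65^0.654 ≈ 96.91 kt.
ΔV over 30 h = 28.69 kt → 24 h equivalent = 28.69 × 24/30 ≈ 22.95 kt.
23 kt < 30 kt ⇒ not rapid intensification.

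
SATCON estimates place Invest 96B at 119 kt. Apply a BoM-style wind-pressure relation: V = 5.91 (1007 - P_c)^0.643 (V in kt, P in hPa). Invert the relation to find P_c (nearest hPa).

ΔP = (V / 5.91)^(1/0.643) = (119/5.91)^1.555.
119/5.91 = 20.135; 20.135^1.555 ≈ 106.64 hPa.
P_c = 1007 − 106.64 = 900.36 ≈ 900 hPa.

900 hPa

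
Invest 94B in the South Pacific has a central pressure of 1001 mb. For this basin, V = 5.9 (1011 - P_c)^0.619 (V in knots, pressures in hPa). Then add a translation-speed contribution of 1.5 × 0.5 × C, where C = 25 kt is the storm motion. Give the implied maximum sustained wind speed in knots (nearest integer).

ΔP = 1011 − 1001 = 10 mb.
10^0.619 ≈ 4.159.
V ≈ 5.9 × 4.159 ≈ 24.5 kt.
Translation term: 1.5 × 0.5 × 25 = 18.75 kt.
Corrected V ≈ 43.25 kt → 43 kt.

43 kt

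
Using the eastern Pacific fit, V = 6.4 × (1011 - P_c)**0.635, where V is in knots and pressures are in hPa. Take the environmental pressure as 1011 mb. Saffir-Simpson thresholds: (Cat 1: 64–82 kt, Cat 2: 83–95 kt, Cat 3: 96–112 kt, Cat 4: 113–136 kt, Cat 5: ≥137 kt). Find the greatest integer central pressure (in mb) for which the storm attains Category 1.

973 mb

Category 1 begins at V = 64 kt.
Required ΔP = (64/6.4)^(1/0.635) = 10.000^1.575 ≈ 37.57 mb.
P_c ≤ 1011 − 37.57 = 973.43, so the highest integer P_c is 973 mb.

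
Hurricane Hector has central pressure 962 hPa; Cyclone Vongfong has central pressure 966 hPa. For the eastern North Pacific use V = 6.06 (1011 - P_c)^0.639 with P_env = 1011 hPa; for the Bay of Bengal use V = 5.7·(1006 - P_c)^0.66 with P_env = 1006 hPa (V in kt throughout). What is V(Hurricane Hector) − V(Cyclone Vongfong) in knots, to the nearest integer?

Hurricane Hector: ΔP = 49; V ≈ 6.06 × 49^0.639 ≈ 72.86 kt.
Cyclone Vongfong: ΔP = 40; V ≈ 5.7 × 40^0.66 ≈ 65.05 kt.
Difference ≈ 72.86 − 65.05 = 7.81 → 8 kt.

8 kt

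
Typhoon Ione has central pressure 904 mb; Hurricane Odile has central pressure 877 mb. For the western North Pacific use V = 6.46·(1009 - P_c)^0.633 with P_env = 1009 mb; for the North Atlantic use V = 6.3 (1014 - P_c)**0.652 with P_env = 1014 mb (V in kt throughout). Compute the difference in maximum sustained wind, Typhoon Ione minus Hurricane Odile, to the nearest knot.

-33 kt

Typhoon Ione: ΔP = 105; V ≈ 6.46 × 105^0.633 ≈ 122.93 kt.
Hurricane Odile: ΔP = 137; V ≈ 6.3 × 137^0.652 ≈ 155.77 kt.
Difference ≈ 122.93 − 155.77 = -32.84 → -33 kt.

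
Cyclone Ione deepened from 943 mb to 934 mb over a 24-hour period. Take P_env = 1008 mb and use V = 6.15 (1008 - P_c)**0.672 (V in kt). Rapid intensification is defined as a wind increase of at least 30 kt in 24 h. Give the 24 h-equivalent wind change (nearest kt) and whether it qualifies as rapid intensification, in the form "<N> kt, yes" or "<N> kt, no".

V₁: ΔP = 65, V ≈ 6.15 × 65^0.672 ≈ 101.66 kt.
V₂: ΔP = 74, V ≈ 6.15 × 74^0.672 ≈ 110.92 kt.
ΔV over 24 h = 9.26 kt → 24 h equivalent = 9.26 × 24/24 ≈ 9.26 kt.
9 kt < 30 kt ⇒ not rapid intensification.

9 kt, no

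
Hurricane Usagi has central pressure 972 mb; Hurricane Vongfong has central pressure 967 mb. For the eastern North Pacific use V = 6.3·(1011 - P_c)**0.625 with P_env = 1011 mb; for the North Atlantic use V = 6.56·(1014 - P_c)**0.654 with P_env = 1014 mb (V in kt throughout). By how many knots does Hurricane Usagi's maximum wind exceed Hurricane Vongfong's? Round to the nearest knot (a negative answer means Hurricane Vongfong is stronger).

Hurricane Usagi: ΔP = 39; V ≈ 6.3 × 39^0.625 ≈ 62.20 kt.
Hurricane Vongfong: ΔP = 47; V ≈ 6.56 × 47^0.654 ≈ 81.37 kt.
Difference ≈ 62.20 − 81.37 = -19.17 → -19 kt.

-19 kt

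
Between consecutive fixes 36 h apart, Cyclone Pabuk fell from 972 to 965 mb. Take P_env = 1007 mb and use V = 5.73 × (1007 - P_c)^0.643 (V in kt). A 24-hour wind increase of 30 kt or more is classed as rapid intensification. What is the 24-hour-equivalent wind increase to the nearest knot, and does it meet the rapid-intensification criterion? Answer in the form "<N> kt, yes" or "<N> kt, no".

V₁: ΔP = 35, V ≈ 5.73 × 35^0.643 ≈ 56.36 kt.
V₂: ΔP = 42, V ≈ 5.73 × 42^0.643 ≈ 63.37 kt.
ΔV over 36 h = 7.01 kt → 24 h equivalent = 7.01 × 24/36 ≈ 4.67 kt.
5 kt < 30 kt ⇒ not rapid intensification.

5 kt, no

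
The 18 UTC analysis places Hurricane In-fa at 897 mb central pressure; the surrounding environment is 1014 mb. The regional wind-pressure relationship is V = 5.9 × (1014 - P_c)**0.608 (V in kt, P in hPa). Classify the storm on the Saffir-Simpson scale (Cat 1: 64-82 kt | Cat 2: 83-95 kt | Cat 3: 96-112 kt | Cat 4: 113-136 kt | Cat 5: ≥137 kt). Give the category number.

ΔP = 1014 − 897 = 117 mb.
V ≈ 5.9 × 117^0.608 = 5.9 × 18.09 ≈ 107 kt.
107 kt falls in the Category 3 band.

3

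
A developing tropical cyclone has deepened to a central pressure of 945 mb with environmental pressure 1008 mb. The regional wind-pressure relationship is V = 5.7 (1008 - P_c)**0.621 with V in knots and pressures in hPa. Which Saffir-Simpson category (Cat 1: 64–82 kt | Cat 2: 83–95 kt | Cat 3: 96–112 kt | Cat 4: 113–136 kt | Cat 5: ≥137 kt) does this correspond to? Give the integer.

ΔP = 1008 − 945 = 63 mb.
V ≈ 5.7 × 63^0.621 = 5.7 × 13.10 ≈ 75 kt.
75 kt falls in the Category 1 band.

1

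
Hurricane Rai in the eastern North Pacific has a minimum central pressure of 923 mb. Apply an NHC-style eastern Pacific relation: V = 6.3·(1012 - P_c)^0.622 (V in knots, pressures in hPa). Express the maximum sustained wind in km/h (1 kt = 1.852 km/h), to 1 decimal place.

190.3 km/h

ΔP = 1012 − 923 = 89 mb.
V ≈ 6.3 × 89^0.622 = 6.3 × 16.313 ≈ 102.769 kt.
102.769 × 1.852 ≈ 190.33 km/h → 190.3 km/h.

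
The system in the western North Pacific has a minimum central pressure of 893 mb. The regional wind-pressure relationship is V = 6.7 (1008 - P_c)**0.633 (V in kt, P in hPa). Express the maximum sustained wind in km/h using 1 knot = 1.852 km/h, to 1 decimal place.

ΔP = 1008 − 893 = 115 mb.
V ≈ 6.7 × 115^0.633 = 6.7 × 20.157 ≈ 135.051 kt.
135.051 × 1.852 ≈ 250.11 km/h → 250.1 km/h.

250.1 km/h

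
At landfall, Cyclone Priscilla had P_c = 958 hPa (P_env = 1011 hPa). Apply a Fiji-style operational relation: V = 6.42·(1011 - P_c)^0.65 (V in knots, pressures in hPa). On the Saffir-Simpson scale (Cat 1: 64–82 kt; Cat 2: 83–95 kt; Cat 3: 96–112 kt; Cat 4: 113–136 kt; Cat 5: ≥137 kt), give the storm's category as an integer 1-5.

2

ΔP = 1011 − 958 = 53 hPa.
V ≈ 6.42 × 53^0.65 = 6.42 × 13.21 ≈ 85 kt.
85 kt falls in the Category 2 band.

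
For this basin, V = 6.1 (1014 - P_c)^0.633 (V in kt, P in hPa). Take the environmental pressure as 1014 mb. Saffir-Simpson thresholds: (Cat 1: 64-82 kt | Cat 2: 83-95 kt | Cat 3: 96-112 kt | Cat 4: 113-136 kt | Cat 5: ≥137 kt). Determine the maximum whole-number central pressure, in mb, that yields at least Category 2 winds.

952 mb

Category 2 begins at V = 83 kt.
Required ΔP = (83/6.1)^(1/0.633) = 13.607^1.580 ≈ 61.81 mb.
P_c ≤ 1014 − 61.81 = 952.19, so the highest integer P_c is 952 mb.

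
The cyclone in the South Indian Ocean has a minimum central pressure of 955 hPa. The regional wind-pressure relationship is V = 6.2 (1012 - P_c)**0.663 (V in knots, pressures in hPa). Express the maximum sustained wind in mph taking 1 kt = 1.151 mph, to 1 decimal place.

ΔP = 1012 − 955 = 57 hPa.
V ≈ 6.2 × 57^0.663 = 6.2 × 14.593 ≈ 90.477 kt.
90.477 × 1.151 ≈ 104.14 mph → 104.1 mph.

104.1 mph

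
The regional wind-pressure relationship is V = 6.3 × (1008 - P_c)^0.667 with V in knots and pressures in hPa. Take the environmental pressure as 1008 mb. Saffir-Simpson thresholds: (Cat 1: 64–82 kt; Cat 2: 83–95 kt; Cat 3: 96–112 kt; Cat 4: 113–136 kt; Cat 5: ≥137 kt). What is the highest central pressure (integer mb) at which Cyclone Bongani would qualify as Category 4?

932 mb

Category 4 begins at V = 113 kt.
Required ΔP = (113/6.3)^(1/0.667) = 17.937^1.499 ≈ 75.80 mb.
P_c ≤ 1008 − 75.80 = 932.20, so the highest integer P_c is 932 mb.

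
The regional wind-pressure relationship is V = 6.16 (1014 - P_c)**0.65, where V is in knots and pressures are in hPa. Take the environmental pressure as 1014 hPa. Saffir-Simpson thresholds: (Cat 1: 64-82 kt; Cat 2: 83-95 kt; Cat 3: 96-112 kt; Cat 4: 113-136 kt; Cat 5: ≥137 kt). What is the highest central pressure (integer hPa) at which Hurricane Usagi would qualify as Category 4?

Category 4 begins at V = 113 kt.
Required ΔP = (113/6.16)^(1/0.65) = 18.344^1.538 ≈ 87.87 hPa.
P_c ≤ 1014 − 87.87 = 926.13, so the highest integer P_c is 926 hPa.

926 hPa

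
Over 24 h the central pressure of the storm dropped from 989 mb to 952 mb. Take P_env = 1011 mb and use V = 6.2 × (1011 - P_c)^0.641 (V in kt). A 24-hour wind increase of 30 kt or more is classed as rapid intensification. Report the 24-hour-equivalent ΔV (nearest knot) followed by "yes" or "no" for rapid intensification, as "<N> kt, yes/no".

40 kt, yes

V₁: ΔP = 22, V ≈ 6.2 × 22^0.641 ≈ 44.97 kt.
V₂: ΔP = 59, V ≈ 6.2 × 59^0.641 ≈ 84.63 kt.
ΔV over 24 h = 39.66 kt → 24 h equivalent = 39.66 × 24/24 ≈ 39.66 kt.
40 kt ≥ 30 kt ⇒ rapid intensification.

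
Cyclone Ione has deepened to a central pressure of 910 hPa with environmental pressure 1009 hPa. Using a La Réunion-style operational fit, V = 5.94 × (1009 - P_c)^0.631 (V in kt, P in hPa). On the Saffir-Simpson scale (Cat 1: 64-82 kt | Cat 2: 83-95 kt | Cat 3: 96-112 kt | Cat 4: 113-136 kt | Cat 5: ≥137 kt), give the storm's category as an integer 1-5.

ΔP = 1009 − 910 = 99 hPa.
V ≈ 5.94 × 99^0.631 = 5.94 × 18.17 ≈ 108 kt.
108 kt falls in the Category 3 band.

3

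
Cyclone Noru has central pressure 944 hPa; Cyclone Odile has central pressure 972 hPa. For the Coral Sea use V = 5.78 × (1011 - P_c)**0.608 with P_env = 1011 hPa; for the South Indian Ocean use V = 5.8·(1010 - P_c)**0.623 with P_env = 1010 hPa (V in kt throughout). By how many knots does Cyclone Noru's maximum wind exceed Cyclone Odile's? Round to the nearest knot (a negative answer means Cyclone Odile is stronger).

19 kt

Cyclone Noru: ΔP = 67; V ≈ 5.78 × 67^0.608 ≈ 74.50 kt.
Cyclone Odile: ΔP = 38; V ≈ 5.8 × 38^0.623 ≈ 55.93 kt.
Difference ≈ 74.50 − 55.93 = 18.57 → 19 kt.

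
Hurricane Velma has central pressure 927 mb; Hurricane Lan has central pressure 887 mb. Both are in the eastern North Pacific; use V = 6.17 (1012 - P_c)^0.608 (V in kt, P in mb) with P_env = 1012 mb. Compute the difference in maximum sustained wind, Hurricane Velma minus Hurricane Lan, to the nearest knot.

Hurricane Velma: ΔP = 85; V ≈ 6.17 × 85^0.608 ≈ 91.91 kt.
Hurricane Lan: ΔP = 125; V ≈ 6.17 × 125^0.608 ≈ 116.20 kt.
Difference ≈ 91.91 − 116.20 = -24.29 → -24 kt.

-24 kt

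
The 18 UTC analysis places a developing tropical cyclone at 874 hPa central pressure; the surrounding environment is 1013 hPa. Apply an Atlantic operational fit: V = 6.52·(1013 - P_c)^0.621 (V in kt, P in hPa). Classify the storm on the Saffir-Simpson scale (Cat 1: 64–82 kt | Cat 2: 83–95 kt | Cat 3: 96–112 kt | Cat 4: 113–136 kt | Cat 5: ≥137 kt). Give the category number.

5

ΔP = 1013 − 874 = 139 hPa.
V ≈ 6.52 × 139^0.621 = 6.52 × 21.42 ≈ 140 kt.
140 kt falls in the Category 5 band.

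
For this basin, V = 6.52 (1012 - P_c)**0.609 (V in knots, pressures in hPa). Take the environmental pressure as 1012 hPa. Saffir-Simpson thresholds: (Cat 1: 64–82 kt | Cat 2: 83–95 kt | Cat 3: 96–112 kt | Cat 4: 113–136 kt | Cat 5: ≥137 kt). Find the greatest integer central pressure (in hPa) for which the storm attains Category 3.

929 hPa

Category 3 begins at V = 96 kt.
Required ΔP = (96/6.52)^(1/0.609) = 14.724^1.642 ≈ 82.78 hPa.
P_c ≤ 1012 − 82.78 = 929.22, so the highest integer P_c is 929 hPa.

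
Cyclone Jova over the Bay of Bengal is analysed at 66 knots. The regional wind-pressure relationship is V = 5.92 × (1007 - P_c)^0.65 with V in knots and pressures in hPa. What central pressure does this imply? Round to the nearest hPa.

966 hPa

ΔP = (V / 5.92)^(1/0.65) = (66/5.92)^1.538.
66/5.92 = 11.149; 11.149^1.538 ≈ 40.84 hPa.
P_c = 1007 − 40.84 = 966.16 ≈ 966 hPa.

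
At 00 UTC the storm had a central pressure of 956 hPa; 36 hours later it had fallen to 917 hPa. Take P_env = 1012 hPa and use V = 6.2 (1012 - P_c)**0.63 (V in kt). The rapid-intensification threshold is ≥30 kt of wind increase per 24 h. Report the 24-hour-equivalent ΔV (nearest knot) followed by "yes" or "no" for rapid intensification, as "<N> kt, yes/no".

21 kt, no

V₁: ΔP = 56, V ≈ 6.2 × 56^0.63 ≈ 78.30 kt.
V₂: ΔP = 95, V ≈ 6.2 × 95^0.63 ≈ 109.23 kt.
ΔV over 36 h = 30.93 kt → 24 h equivalent = 30.93 × 24/36 ≈ 20.62 kt.
21 kt < 30 kt ⇒ not rapid intensification.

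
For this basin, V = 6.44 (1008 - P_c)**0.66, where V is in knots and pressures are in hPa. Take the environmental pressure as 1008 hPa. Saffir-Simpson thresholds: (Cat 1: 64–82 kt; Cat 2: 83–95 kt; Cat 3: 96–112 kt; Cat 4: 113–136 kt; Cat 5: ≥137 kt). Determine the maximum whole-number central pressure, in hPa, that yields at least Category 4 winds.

Category 4 begins at V = 113 kt.
Required ΔP = (113/6.44)^(1/0.66) = 17.547^1.515 ≈ 76.76 hPa.
P_c ≤ 1008 − 76.76 = 931.24, so the highest integer P_c is 931 hPa.

931 hPa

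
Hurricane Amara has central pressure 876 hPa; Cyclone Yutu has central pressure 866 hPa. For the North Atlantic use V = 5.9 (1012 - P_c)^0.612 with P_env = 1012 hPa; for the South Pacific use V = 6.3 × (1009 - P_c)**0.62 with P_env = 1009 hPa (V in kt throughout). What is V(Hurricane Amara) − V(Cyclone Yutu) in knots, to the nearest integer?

Hurricane Amara: ΔP = 136; V ≈ 5.9 × 136^0.612 ≈ 119.28 kt.
Cyclone Yutu: ΔP = 143; V ≈ 6.3 × 143^0.62 ≈ 136.66 kt.
Difference ≈ 119.28 − 136.66 = -17.38 → -17 kt.

-17 kt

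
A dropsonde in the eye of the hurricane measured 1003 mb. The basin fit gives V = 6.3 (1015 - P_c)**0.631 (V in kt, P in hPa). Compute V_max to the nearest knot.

ΔP = 1015 − 1003 = 12 mb.
12^0.631 ≈ 4.797.
V ≈ 6.3 × 4.797 ≈ 30.2 kt.

30 kt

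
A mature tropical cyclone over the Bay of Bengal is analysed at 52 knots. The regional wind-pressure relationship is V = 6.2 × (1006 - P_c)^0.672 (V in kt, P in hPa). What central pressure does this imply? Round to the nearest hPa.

982 hPa

ΔP = (V / 6.2)^(1/0.672) = (52/6.2)^1.488.
52/6.2 = 8.387; 8.387^1.488 ≈ 23.68 hPa.
P_c = 1006 − 23.68 = 982.32 ≈ 982 hPa.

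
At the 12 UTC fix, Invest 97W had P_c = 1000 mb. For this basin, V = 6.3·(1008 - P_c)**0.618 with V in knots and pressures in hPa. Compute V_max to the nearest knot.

23 kt

ΔP = 1008 − 1000 = 8 mb.
8^0.618 ≈ 3.615.
V ≈ 6.3 × 3.615 ≈ 22.8 kt.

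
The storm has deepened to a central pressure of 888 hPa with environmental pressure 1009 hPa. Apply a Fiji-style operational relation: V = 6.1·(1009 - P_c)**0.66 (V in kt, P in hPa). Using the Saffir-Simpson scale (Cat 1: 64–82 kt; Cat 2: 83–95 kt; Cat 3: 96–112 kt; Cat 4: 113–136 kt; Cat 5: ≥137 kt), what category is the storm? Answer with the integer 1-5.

ΔP = 1009 − 888 = 121 hPa.
V ≈ 6.1 × 121^0.66 = 6.1 × 23.69 ≈ 145 kt.
145 kt falls in the Category 5 band.

5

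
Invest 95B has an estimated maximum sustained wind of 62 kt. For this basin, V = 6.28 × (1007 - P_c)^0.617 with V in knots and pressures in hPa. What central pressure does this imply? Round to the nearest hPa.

ΔP = (V / 6.28)^(1/0.617) = (62/6.28)^1.621.
62/6.28 = 9.873; 9.873^1.621 ≈ 40.90 hPa.
P_c = 1007 − 40.90 = 966.10 ≈ 966 hPa.

966 hPa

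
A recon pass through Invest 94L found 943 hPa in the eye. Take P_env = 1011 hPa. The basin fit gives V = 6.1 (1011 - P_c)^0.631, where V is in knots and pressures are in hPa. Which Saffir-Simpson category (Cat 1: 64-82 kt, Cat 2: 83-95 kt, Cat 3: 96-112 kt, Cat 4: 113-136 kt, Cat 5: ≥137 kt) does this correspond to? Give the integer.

ΔP = 1011 − 943 = 68 hPa.
V ≈ 6.1 × 68^0.631 = 6.1 × 14.33 ≈ 87 kt.
87 kt falls in the Category 2 band.

2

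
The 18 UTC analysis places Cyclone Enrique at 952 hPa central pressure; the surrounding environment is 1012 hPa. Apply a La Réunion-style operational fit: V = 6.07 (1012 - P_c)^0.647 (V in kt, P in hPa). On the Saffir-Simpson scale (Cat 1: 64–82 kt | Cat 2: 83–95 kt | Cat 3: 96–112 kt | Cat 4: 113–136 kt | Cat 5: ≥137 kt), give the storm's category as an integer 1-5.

ΔP = 1012 − 952 = 60 hPa.
V ≈ 6.07 × 60^0.647 = 6.07 × 14.14 ≈ 86 kt.
86 kt falls in the Category 2 band.

2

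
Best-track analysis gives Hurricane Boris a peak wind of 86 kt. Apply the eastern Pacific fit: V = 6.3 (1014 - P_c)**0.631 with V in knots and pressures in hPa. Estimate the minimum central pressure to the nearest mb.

ΔP = (V / 6.3)^(1/0.631) = (86/6.3)^1.585.
86/6.3 = 13.651; 13.651^1.585 ≈ 62.95 mb.
P_c = 1014 − 62.95 = 951.05 ≈ 951 mb.

951 mb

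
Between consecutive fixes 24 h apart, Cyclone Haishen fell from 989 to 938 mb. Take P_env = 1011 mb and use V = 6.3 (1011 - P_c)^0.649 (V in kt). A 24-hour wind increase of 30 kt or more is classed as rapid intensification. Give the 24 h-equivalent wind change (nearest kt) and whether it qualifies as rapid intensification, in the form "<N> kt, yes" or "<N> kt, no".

V₁: ΔP = 22, V ≈ 6.3 × 22^0.649 ≈ 46.84 kt.
V₂: ΔP = 73, V ≈ 6.3 × 73^0.649 ≈ 102.01 kt.
ΔV over 24 h = 55.17 kt → 24 h equivalent = 55.17 × 24/24 ≈ 55.17 kt.
55 kt ≥ 30 kt ⇒ rapid intensification.

55 kt, yes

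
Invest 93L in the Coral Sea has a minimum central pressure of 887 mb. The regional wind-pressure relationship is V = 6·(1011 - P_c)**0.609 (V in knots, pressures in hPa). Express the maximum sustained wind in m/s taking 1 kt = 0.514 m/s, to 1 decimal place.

ΔP = 1011 − 887 = 124 mb.
V ≈ 6 × 124^0.609 = 6 × 18.832 ≈ 112.991 kt.
112.991 × 0.514 ≈ 58.08 m/s → 58.1 m/s.

58.1 m/s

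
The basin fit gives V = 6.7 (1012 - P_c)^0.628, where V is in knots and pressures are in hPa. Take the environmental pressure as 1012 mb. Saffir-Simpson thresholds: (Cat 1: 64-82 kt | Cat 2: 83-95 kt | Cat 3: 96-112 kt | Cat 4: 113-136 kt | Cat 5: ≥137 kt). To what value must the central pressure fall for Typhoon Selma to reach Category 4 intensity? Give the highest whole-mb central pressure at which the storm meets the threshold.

922 mb

Category 4 begins at V = 113 kt.
Required ΔP = (113/6.7)^(1/0.628) = 16.866^1.592 ≈ 89.91 mb.
P_c ≤ 1012 − 89.91 = 922.09, so the highest integer P_c is 922 mb.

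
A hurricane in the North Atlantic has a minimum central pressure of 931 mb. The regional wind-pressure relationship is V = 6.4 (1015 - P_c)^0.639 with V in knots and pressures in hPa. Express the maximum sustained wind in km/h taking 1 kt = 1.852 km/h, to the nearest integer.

ΔP = 1015 − 931 = 84 mb.
V ≈ 6.4 × 84^0.639 = 6.4 × 16.967 ≈ 108.591 kt.
108.591 × 1.852 ≈ 201.11 km/h → 201 km/h.

201 km/h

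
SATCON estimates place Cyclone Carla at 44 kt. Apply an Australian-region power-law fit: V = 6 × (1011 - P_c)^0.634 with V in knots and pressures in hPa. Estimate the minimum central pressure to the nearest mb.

988 mb

ΔP = (V / 6)^(1/0.634) = (44/6)^1.577.
44/6 = 7.333; 7.333^1.577 ≈ 23.16 mb.
P_c = 1011 − 23.16 = 987.84 ≈ 988 mb.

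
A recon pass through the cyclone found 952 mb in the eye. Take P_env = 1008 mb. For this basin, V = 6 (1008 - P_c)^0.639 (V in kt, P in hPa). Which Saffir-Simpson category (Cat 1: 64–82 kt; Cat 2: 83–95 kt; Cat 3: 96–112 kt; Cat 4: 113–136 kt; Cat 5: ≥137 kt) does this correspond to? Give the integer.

ΔP = 1008 − 952 = 56 mb.
V ≈ 6 × 56^0.639 = 6 × 13.09 ≈ 79 kt.
79 kt falls in the Category 1 band.

1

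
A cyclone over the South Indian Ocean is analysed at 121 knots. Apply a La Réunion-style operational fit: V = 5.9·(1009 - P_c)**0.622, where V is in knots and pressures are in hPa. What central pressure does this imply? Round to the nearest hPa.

880 hPa

ΔP = (V / 5.9)^(1/0.622) = (121/5.9)^1.608.
121/5.9 = 20.508; 20.508^1.608 ≈ 128.59 hPa.
P_c = 1009 − 128.59 = 880.41 ≈ 880 hPa.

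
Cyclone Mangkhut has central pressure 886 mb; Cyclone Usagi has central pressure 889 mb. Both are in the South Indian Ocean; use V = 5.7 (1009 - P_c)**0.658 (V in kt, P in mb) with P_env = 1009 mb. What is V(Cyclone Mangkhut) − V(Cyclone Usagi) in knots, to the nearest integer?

Cyclone Mangkhut: ΔP = 123; V ≈ 5.7 × 123^0.658 ≈ 135.22 kt.
Cyclone Usagi: ΔP = 120; V ≈ 5.7 × 120^0.658 ≈ 133.04 kt.
Difference ≈ 135.22 − 133.04 = 2.18 → 2 kt.

2 kt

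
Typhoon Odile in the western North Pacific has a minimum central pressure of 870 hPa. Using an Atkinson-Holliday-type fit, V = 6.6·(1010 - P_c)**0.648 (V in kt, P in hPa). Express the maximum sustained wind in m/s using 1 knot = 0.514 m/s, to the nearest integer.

ΔP = 1010 − 870 = 140 hPa.
V ≈ 6.6 × 140^0.648 = 6.6 × 24.586 ≈ 162.269 kt.
162.269 × 0.514 ≈ 83.41 m/s → 83 m/s.

83 m/s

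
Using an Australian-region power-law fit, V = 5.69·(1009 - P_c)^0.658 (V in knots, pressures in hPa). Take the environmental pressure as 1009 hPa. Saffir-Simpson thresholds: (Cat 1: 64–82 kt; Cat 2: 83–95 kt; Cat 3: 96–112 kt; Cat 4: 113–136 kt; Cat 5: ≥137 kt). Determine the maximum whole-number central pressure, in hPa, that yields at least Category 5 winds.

883 hPa

Category 5 begins at V = 137 kt.
Required ΔP = (137/5.69)^(1/0.658) = 24.077^1.520 ≈ 125.81 hPa.
P_c ≤ 1009 − 125.81 = 883.19, so the highest integer P_c is 883 hPa.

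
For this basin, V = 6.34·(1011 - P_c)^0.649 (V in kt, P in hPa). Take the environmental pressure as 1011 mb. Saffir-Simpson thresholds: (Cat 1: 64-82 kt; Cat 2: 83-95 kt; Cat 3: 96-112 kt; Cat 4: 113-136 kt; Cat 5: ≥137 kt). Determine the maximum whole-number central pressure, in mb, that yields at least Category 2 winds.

958 mb

Category 2 begins at V = 83 kt.
Required ΔP = (83/6.34)^(1/0.649) = 13.091^1.541 ≈ 52.61 mb.
P_c ≤ 1011 − 52.61 = 958.39, so the highest integer P_c is 958 mb.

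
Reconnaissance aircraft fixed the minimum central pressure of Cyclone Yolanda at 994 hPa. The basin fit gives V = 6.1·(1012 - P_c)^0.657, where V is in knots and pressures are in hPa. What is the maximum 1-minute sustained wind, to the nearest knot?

ΔP = 1012 − 994 = 18 hPa.
18^0.657 ≈ 6.679.
V ≈ 6.1 × 6.679 ≈ 40.7 kt.

41 kt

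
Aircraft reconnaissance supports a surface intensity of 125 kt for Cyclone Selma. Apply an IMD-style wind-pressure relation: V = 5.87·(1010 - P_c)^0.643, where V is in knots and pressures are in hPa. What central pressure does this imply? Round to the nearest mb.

894 mb

ΔP = (V / 5.87)^(1/0.643) = (125/5.87)^1.555.
125/5.87 = 21.295; 21.295^1.555 ≈ 116.34 mb.
P_c = 1010 − 116.34 = 893.66 ≈ 894 mb.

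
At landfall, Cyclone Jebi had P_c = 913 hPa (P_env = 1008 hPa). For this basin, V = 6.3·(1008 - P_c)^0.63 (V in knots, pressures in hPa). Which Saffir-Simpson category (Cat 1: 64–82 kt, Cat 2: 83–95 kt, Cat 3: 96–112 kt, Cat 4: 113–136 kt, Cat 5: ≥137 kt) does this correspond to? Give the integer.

3

ΔP = 1008 − 913 = 95 hPa.
V ≈ 6.3 × 95^0.63 = 6.3 × 17.62 ≈ 111 kt.
111 kt falls in the Category 3 band.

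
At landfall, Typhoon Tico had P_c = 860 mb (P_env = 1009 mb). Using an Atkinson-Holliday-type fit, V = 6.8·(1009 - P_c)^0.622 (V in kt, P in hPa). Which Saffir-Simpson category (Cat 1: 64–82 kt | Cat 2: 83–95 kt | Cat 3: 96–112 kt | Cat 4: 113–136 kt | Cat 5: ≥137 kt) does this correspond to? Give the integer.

ΔP = 1009 − 860 = 149 mb.
V ≈ 6.8 × 149^0.622 = 6.8 × 22.48 ≈ 153 kt.
153 kt falls in the Category 5 band.

5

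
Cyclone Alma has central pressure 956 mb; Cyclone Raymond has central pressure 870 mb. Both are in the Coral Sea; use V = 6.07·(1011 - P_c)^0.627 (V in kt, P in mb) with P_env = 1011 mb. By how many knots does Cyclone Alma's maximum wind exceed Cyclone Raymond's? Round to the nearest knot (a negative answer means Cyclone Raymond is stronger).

Cyclone Alma: ΔP = 55; V ≈ 6.07 × 55^0.627 ≈ 74.89 kt.
Cyclone Raymond: ΔP = 141; V ≈ 6.07 × 141^0.627 ≈ 135.13 kt.
Difference ≈ 74.89 − 135.13 = -60.24 → -60 kt.

-60 kt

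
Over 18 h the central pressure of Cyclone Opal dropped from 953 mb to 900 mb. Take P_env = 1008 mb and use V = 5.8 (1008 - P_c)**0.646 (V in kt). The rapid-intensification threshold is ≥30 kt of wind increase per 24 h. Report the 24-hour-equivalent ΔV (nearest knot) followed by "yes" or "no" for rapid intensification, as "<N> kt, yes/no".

56 kt, yes

V₁: ΔP = 55, V ≈ 5.8 × 55^0.646 ≈ 77.22 kt.
V₂: ΔP = 108, V ≈ 5.8 × 108^0.646 ≈ 119.40 kt.
ΔV over 18 h = 42.18 kt → 24 h equivalent = 42.18 × 24/18 ≈ 56.24 kt.
56 kt ≥ 30 kt ⇒ rapid intensification.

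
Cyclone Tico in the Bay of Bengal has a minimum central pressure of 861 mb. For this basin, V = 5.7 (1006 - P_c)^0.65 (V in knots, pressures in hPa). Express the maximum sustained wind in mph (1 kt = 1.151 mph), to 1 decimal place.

166.7 mph

ΔP = 1006 − 861 = 145 mb.
V ≈ 5.7 × 145^0.65 = 5.7 × 25.403 ≈ 144.798 kt.
144.798 × 1.151 ≈ 166.66 mph → 166.7 mph.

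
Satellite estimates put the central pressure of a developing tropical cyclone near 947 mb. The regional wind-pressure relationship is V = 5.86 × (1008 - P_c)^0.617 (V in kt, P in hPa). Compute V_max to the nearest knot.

74 kt

ΔP = 1008 − 947 = 61 mb.
61^0.617 ≈ 12.634.
V ≈ 5.86 × 12.634 ≈ 74.0 kt.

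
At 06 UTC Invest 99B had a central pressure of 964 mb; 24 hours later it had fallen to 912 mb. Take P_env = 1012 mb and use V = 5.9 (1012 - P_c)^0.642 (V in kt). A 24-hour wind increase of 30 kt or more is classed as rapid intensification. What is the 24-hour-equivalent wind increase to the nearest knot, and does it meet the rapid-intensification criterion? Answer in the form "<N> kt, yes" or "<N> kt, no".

V₁: ΔP = 48, V ≈ 5.9 × 48^0.642 ≈ 70.83 kt.
V₂: ΔP = 100, V ≈ 5.9 × 100^0.642 ≈ 113.46 kt.
ΔV over 24 h = 42.63 kt → 24 h equivalent = 42.63 × 24/24 ≈ 42.63 kt.
43 kt ≥ 30 kt ⇒ rapid intensification.

43 kt, yes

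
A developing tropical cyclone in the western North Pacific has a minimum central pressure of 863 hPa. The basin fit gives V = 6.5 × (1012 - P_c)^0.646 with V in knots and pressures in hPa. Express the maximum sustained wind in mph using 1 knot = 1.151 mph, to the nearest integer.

ΔP = 1012 − 863 = 149 hPa.
V ≈ 6.5 × 149^0.646 = 6.5 × 25.344 ≈ 164.737 kt.
164.737 × 1.151 ≈ 189.61 mph → 190 mph.

190 mph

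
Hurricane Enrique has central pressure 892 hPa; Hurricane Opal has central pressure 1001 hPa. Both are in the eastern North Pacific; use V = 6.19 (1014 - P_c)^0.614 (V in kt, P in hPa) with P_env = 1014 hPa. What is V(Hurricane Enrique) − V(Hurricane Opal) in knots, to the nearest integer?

88 kt

Hurricane Enrique: ΔP = 122; V ≈ 6.19 × 122^0.614 ≈ 118.23 kt.
Hurricane Opal: ΔP = 13; V ≈ 6.19 × 13^0.614 ≈ 29.90 kt.
Difference ≈ 118.23 − 29.90 = 88.33 → 88 kt.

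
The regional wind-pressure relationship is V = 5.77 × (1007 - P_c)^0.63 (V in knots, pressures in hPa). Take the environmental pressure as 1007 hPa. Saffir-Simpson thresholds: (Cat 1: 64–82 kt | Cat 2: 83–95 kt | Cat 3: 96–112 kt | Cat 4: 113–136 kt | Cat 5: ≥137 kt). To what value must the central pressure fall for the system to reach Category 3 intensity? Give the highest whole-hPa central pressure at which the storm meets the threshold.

920 hPa

Category 3 begins at V = 96 kt.
Required ΔP = (96/5.77)^(1/0.63) = 16.638^1.587 ≈ 86.75 hPa.
P_c ≤ 1007 − 86.75 = 920.25, so the highest integer P_c is 920 hPa.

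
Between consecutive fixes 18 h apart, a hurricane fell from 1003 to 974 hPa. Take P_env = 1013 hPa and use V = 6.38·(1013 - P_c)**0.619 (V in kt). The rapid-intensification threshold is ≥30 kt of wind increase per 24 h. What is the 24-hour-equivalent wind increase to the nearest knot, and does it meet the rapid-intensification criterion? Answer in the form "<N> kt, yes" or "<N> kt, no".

47 kt, yes

V₁: ΔP = 10, V ≈ 6.38 × 10^0.619 ≈ 26.54 kt.
V₂: ΔP = 39, V ≈ 6.38 × 39^0.619 ≈ 61.62 kt.
ΔV over 18 h = 35.08 kt → 24 h equivalent = 35.08 × 24/18 ≈ 46.77 kt.
47 kt ≥ 30 kt ⇒ rapid intensification.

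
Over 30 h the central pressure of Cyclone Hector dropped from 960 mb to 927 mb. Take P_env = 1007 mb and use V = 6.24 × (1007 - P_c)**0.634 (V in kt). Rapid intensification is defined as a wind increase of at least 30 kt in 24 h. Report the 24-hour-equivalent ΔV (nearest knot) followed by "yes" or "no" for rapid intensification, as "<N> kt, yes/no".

23 kt, no

V₁: ΔP = 47, V ≈ 6.24 × 47^0.634 ≈ 71.66 kt.
V₂: ΔP = 80, V ≈ 6.24 × 80^0.634 ≈ 100.40 kt.
ΔV over 30 h = 28.74 kt → 24 h equivalent = 28.74 × 24/30 ≈ 22.99 kt.
23 kt < 30 kt ⇒ not rapid intensification.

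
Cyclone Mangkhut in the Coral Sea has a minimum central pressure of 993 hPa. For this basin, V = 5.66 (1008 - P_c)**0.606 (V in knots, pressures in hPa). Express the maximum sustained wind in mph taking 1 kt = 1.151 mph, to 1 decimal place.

33.6 mph

ΔP = 1008 − 993 = 15 hPa.
V ≈ 5.66 × 15^0.606 = 5.66 × 5.161 ≈ 29.210 kt.
29.210 × 1.151 ≈ 33.62 mph → 33.6 mph.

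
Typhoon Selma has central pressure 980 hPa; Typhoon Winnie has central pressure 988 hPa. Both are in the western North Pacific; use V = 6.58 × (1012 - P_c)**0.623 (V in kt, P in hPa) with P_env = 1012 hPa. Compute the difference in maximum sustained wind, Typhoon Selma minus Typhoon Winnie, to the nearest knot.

9 kt

Typhoon Selma: ΔP = 32; V ≈ 6.58 × 32^0.623 ≈ 57.01 kt.
Typhoon Winnie: ΔP = 24; V ≈ 6.58 × 24^0.623 ≈ 47.65 kt.
Difference ≈ 57.01 − 47.65 = 9.36 → 9 kt.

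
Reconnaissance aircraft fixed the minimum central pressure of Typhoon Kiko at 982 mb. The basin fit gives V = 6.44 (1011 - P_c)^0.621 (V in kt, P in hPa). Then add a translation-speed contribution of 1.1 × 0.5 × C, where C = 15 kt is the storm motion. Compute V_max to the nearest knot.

60 kt

ΔP = 1011 − 982 = 29 mb.
29^0.621 ≈ 8.094.
V ≈ 6.44 × 8.094 ≈ 52.1 kt.
Translation term: 1.1 × 0.5 × 15 = 8.25 kt.
Corrected V ≈ 60.35 kt → 60 kt.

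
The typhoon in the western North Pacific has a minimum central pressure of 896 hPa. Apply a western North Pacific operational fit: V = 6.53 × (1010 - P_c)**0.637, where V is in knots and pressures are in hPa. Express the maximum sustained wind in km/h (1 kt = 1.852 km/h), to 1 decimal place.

ΔP = 1010 − 896 = 114 hPa.
V ≈ 6.53 × 114^0.637 = 6.53 × 20.429 ≈ 133.402 kt.
133.402 × 1.852 ≈ 247.06 km/h → 247.1 km/h.

247.1 km/h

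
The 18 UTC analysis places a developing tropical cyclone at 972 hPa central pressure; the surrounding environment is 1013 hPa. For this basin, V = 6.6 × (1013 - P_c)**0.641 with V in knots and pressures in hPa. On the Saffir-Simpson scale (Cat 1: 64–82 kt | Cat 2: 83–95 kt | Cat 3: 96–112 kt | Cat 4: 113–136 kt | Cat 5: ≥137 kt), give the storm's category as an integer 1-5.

ΔP = 1013 − 972 = 41 hPa.
V ≈ 6.6 × 41^0.641 = 6.6 × 10.81 ≈ 71 kt.
71 kt falls in the Category 1 band.

1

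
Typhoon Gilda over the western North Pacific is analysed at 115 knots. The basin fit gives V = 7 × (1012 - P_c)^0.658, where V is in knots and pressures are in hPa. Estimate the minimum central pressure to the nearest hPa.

942 hPa

ΔP = (V / 7)^(1/0.658) = (115/7)^1.520.
115/7 = 16.429; 16.429^1.520 ≈ 70.37 hPa.
P_c = 1012 − 70.37 = 941.63 ≈ 942 hPa.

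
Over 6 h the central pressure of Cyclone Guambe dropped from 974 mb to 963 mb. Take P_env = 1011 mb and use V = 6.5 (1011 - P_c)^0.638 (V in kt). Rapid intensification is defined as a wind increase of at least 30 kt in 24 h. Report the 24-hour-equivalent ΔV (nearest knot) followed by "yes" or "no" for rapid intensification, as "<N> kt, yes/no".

V₁: ΔP = 37, V ≈ 6.5 × 37^0.638 ≈ 65.08 kt.
V₂: ΔP = 48, V ≈ 6.5 × 48^0.638 ≈ 76.83 kt.
ΔV over 6 h = 11.75 kt → 24 h equivalent = 11.75 × 24/6 ≈ 47.00 kt.
47 kt ≥ 30 kt ⇒ rapid intensification.

47 kt, yes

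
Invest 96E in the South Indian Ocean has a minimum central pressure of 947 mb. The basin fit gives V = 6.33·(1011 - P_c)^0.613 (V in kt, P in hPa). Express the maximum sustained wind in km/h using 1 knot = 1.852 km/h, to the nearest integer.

150 km/h

ΔP = 1011 − 947 = 64 mb.
V ≈ 6.33 × 64^0.613 = 6.33 × 12.799 ≈ 81.020 kt.
81.020 × 1.852 ≈ 150.05 km/h → 150 km/h.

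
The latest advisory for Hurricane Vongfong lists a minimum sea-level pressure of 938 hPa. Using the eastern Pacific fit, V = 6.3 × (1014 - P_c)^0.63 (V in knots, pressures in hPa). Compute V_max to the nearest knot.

ΔP = 1014 − 938 = 76 hPa.
76^0.63 ≈ 15.308.
V ≈ 6.3 × 15.308 ≈ 96.4 kt.

96 kt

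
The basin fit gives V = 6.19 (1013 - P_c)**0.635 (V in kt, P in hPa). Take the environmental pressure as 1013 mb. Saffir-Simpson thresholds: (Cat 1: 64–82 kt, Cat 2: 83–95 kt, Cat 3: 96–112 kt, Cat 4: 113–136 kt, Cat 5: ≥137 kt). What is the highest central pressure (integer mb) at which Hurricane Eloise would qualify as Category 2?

953 mb

Category 2 begins at V = 83 kt.
Required ΔP = (83/6.19)^(1/0.635) = 13.409^1.575 ≈ 59.62 mb.
P_c ≤ 1013 − 59.62 = 953.38, so the highest integer P_c is 953 mb.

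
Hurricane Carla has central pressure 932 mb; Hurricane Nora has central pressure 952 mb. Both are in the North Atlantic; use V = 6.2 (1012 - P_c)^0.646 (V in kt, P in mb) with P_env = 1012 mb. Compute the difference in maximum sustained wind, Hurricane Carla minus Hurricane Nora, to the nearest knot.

Hurricane Carla: ΔP = 80; V ≈ 6.2 × 80^0.646 ≈ 105.14 kt.
Hurricane Nora: ΔP = 60; V ≈ 6.2 × 60^0.646 ≈ 87.31 kt.
Difference ≈ 105.14 − 87.31 = 17.83 → 18 kt.

18 kt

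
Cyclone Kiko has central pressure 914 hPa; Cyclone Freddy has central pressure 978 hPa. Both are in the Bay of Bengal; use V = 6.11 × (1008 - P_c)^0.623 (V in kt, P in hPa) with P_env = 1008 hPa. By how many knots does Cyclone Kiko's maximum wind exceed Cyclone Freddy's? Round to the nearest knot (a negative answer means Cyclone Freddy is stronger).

Cyclone Kiko: ΔP = 94; V ≈ 6.11 × 94^0.623 ≈ 103.59 kt.
Cyclone Freddy: ΔP = 30; V ≈ 6.11 × 30^0.623 ≈ 50.85 kt.
Difference ≈ 103.59 − 50.85 = 52.74 → 53 kt.

53 kt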